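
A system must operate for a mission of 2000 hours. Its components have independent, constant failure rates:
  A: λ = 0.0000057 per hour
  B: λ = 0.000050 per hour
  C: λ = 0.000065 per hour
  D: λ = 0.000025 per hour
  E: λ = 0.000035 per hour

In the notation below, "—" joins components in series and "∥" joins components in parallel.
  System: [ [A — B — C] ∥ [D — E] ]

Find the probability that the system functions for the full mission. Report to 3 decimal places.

0.976

R(A) = exp(−0.0000057 × 2000) = 0.98866
R(B) = exp(−0.000050 × 2000) = 0.90484
R(C) = exp(−0.000065 × 2000) = 0.87810
R(D) = exp(−0.000025 × 2000) = 0.95123
R(E) = exp(−0.000035 × 2000) = 0.93239
Series (A, B, and C): 0.98866 × 0.90484 × 0.87810 = 0.78553
Series (D and E): 0.95123 × 0.93239 = 0.88692
Parallel ([0.78553] and [0.88692]): 1 − (1 − 0.78553)(1 − 0.88692) = 0.976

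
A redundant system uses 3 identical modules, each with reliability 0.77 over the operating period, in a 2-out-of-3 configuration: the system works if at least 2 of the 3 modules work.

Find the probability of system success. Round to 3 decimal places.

0.866

R = Σ_{i=2}^{3} C(3,i) p^i (1−p)^{3−i} with p = 0.77
C(3,2)·0.77^2·0.23^1 = 0.40910
C(3,3)·0.77^3·0.23^0 = 0.45653
Sum = 0.866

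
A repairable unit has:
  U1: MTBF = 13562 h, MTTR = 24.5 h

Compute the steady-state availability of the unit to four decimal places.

0.9982

A(U1) = MTBF/(MTBF+MTTR) = 13562/(13562+24.5) = 0.9982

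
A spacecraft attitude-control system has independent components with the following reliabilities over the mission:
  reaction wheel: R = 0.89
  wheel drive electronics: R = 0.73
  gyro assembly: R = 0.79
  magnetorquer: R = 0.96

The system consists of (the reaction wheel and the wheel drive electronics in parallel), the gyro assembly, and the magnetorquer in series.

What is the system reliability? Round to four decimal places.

0.7359

Parallel (reaction wheel and wheel drive electronics): 1 − (1 − 0.890000)(1 − 0.730000) = 0.970300
Series ([0.970300], gyro assembly, and magnetorquer): 0.970300 × 0.790000 × 0.960000 = 0.7359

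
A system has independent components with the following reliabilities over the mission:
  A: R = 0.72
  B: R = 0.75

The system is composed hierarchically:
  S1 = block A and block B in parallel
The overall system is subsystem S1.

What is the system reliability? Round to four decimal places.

0.9300

Parallel (A and B): 1 − (1 − 0.720000)(1 − 0.750000) = 0.9300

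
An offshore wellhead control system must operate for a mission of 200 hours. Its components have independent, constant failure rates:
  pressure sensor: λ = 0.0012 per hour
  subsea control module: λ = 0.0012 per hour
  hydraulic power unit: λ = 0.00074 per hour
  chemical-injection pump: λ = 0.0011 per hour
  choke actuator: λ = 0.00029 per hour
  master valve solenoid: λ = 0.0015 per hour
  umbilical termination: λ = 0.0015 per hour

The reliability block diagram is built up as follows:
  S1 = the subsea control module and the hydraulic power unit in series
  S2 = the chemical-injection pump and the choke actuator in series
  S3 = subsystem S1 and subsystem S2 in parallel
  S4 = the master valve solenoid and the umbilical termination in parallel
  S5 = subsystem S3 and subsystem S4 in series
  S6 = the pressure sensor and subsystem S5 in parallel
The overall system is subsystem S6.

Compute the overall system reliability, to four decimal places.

R(pressure sensor) = exp(−0.0012 × 200) = 0.786628
R(subsea control module) = exp(−0.0012 × 200) = 0.786628
R(hydraulic power unit) = exp(−0.00074 × 200) = 0.862431
R(chemical-injection pump) = exp(−0.0011 × 200) = 0.802519
R(choke actuator) = exp(−0.00029 × 200) = 0.943650
R(master valve solenoid) = exp(−0.0015 × 200) = 0.740818
R(umbilical termination) = exp(−0.0015 × 200) = 0.740818
Series (subsea control module and hydraulic power unit): 0.786628 × 0.862431 = 0.678412
Series (chemical-injection pump and choke actuator): 0.802519 × 0.943650 = 0.757297
Parallel ([0.678412] and [0.757297]): 1 − (1 − 0.678412)(1 − 0.757297) = 0.921950
Parallel (master valve solenoid and umbilical termination): 1 − (1 − 0.740818)(1 − 0.740818) = 0.932825
Series ([0.921950] and [0.932825]): 0.921950 × 0.932825 = 0.860018
Parallel (pressure sensor and [0.860018]): 1 − (1 − 0.786628)(1 − 0.860018) = 0.9701

0.9701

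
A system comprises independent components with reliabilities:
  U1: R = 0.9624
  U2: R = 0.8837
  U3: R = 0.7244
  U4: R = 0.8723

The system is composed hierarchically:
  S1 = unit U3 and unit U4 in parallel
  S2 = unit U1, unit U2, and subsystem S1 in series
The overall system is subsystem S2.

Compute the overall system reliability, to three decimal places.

0.821

Parallel (U3 and U4): 1 − (1 − 0.72440)(1 − 0.87230) = 0.96481
Series (U1, U2, and [0.96481]): 0.96240 × 0.88370 × 0.96481 = 0.821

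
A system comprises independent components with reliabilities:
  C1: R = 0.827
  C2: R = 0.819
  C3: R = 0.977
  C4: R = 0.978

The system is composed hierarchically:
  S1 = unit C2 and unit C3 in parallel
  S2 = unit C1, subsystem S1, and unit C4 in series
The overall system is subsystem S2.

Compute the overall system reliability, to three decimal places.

Parallel (C2 and C3): 1 − (1 − 0.81900)(1 − 0.97700) = 0.99584
Series (C1, [0.99584], and C4): 0.82700 × 0.99584 × 0.97800 = 0.805

0.805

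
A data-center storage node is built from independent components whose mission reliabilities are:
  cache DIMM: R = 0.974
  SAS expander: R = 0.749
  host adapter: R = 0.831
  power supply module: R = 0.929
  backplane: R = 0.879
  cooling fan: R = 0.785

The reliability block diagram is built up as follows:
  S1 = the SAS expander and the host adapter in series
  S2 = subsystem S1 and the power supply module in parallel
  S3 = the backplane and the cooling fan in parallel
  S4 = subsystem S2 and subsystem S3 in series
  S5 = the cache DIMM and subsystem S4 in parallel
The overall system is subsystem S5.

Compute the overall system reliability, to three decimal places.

Series (SAS expander and host adapter): 0.74900 × 0.83100 = 0.62242
Parallel ([0.62242] and power supply module): 1 − (1 − 0.62242)(1 − 0.92900) = 0.97319
Parallel (backplane and cooling fan): 1 − (1 − 0.87900)(1 − 0.78500) = 0.97399
Series ([0.97319] and [0.97399]): 0.97319 × 0.97399 = 0.94788
Parallel (cache DIMM and [0.94788]): 1 − (1 − 0.97400)(1 − 0.94788) = 0.999

0.999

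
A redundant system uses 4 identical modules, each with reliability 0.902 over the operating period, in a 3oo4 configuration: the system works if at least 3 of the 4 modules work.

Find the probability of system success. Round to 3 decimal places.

0.950

R = Σ_{i=3}^{4} C(4,i) p^i (1−p)^{4−i} with p = 0.902
C(4,3)·0.902^3·0.098^1 = 0.28768
C(4,4)·0.902^4·0.098^0 = 0.66195
Sum = 0.950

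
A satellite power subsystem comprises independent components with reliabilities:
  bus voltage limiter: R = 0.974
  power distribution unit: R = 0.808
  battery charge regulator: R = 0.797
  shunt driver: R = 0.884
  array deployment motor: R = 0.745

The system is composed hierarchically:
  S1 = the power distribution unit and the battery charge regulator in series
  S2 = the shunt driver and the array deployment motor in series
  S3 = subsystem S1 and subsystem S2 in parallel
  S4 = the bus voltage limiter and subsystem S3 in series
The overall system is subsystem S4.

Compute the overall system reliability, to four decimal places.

Series (power distribution unit and battery charge regulator): 0.808000 × 0.797000 = 0.643976
Series (shunt driver and array deployment motor): 0.884000 × 0.745000 = 0.658580
Parallel ([0.643976] and [0.658580]): 1 − (1 − 0.643976)(1 − 0.658580) = 0.878446
Series (bus voltage limiter and [0.878446]): 0.974000 × 0.878446 = 0.8556

0.8556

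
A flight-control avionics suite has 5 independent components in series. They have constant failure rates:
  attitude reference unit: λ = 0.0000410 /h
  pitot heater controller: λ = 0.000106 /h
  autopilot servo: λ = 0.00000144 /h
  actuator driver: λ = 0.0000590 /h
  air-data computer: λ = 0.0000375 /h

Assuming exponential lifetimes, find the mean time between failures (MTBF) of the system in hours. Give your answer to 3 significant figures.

4080

Series of exponential components: λ_sys = Σ λ_i
λ_sys = 0.0000410 + 0.000106 + 0.00000144 + 0.0000590 + 0.0000375 = 2.4494e-04 /h
MTBF = 1 / λ_sys = 4080 h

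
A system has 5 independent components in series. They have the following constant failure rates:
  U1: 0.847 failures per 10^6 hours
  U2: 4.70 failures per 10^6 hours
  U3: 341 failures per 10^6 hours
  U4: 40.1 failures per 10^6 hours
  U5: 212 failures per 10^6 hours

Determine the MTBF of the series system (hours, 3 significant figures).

1670

Series of exponential components: λ_sys = Σ λ_i
λ_sys = 0.000000847 + 0.00000470 + 0.000341 + 0.0000401 + 0.000212 = 5.9865e-04 /h
MTBF = 1 / λ_sys = 1670 h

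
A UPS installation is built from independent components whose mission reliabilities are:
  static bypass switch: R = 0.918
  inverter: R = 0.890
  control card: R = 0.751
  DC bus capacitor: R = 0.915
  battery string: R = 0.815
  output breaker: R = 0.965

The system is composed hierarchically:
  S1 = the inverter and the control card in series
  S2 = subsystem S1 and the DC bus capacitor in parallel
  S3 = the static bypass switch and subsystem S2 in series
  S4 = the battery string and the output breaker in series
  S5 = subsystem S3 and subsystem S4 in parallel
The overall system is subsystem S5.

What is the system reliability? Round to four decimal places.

0.9770

Series (inverter and control card): 0.890000 × 0.751000 = 0.668390
Parallel ([0.668390] and DC bus capacitor): 1 − (1 − 0.668390)(1 − 0.915000) = 0.971813
Series (static bypass switch and [0.971813]): 0.918000 × 0.971813 = 0.892124
Series (battery string and output breaker): 0.815000 × 0.965000 = 0.786475
Parallel ([0.892124] and [0.786475]): 1 − (1 − 0.892124)(1 − 0.786475) = 0.9770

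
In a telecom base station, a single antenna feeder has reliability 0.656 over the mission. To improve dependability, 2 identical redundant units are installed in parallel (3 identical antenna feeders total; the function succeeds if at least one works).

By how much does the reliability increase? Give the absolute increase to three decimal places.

0.303

R_before = 0.656
R_after = 1 − (1 − 0.656)^3 = 0.959
ΔR = 0.959 − 0.656 = 0.303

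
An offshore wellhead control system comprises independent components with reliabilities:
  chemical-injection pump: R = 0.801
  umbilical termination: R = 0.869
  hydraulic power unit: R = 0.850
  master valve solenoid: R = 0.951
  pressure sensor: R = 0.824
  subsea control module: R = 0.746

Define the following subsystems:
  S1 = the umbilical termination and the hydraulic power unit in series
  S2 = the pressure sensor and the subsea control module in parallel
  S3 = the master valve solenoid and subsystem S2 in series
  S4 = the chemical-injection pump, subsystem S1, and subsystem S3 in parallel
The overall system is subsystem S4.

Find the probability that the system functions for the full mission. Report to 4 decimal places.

Series (umbilical termination and hydraulic power unit): 0.869000 × 0.850000 = 0.738650
Parallel (pressure sensor and subsea control module): 1 − (1 − 0.824000)(1 − 0.746000) = 0.955296
Series (master valve solenoid and [0.955296]): 0.951000 × 0.955296 = 0.908486
Parallel (chemical-injection pump, [0.738650], and [0.908486]): 1 − (1 − 0.801000)(1 − 0.738650)(1 − 0.908486) = 0.9952

0.9952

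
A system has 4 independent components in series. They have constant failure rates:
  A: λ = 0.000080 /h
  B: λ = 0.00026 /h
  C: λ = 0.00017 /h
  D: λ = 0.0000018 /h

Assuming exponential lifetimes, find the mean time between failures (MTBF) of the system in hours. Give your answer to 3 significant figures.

1950

Series of exponential components: λ_sys = Σ λ_i
λ_sys = 0.000080 + 0.00026 + 0.00017 + 0.0000018 = 5.1180e-04 /h
MTBF = 1 / λ_sys = 1950 h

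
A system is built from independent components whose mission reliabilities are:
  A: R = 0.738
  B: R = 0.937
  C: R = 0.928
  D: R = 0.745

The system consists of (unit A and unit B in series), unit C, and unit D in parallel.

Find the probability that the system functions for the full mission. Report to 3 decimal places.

Series (A and B): 0.73800 × 0.93700 = 0.69151
Parallel ([0.69151], C, and D): 1 − (1 − 0.69151)(1 − 0.92800)(1 − 0.74500) = 0.994

0.994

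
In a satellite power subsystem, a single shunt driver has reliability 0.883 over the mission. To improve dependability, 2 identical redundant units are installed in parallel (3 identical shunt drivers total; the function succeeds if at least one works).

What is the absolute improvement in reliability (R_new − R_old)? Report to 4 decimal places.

0.1154

R_before = 0.883
R_after = 1 − (1 − 0.883)^3 = 0.9984
ΔR = 0.9984 − 0.883 = 0.1154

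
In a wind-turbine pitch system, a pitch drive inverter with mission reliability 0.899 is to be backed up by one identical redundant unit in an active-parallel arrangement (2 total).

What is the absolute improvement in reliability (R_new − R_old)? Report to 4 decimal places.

R_before = 0.899
R_after = 1 − (1 − 0.899)^2 = 0.9898
ΔR = 0.9898 − 0.899 = 0.0908

0.0908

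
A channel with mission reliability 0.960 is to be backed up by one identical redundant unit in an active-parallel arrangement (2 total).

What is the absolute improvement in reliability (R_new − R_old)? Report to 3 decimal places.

R_before = 0.960
R_after = 1 − (1 − 0.960)^2 = 0.998
ΔR = 0.998 − 0.960 = 0.038

0.038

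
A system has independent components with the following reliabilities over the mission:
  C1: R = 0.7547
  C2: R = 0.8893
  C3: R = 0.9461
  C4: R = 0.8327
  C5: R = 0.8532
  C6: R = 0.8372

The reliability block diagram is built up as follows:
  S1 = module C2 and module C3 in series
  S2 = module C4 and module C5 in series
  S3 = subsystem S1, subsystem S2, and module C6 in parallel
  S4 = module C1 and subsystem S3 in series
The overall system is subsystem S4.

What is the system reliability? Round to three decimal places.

Series (C2 and C3): 0.88930 × 0.94610 = 0.84137
Series (C4 and C5): 0.83270 × 0.85320 = 0.71046
Parallel ([0.84137], [0.71046], and C6): 1 − (1 − 0.84137)(1 − 0.71046)(1 − 0.83720) = 0.99252
Series (C1 and [0.99252]): 0.75470 × 0.99252 = 0.749

0.749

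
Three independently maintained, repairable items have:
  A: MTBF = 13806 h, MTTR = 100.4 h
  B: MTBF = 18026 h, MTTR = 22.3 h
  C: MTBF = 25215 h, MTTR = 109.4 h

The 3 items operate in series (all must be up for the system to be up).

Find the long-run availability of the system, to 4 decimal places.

0.9873

A(A) = MTBF/(MTBF+MTTR) = 13806/(13806+100.4) = 0.992780
A(B) = MTBF/(MTBF+MTTR) = 18026/(18026+22.3) = 0.998764
A(C) = MTBF/(MTBF+MTTR) = 25215/(25215+109.4) = 0.995680
Series availability: 0.992780 × 0.998764 × 0.995680 = 0.9873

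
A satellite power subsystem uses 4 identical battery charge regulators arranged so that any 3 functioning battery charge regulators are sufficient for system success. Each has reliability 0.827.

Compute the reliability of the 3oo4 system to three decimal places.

R = Σ_{i=3}^{4} C(4,i) p^i (1−p)^{4−i} with p = 0.827
C(4,3)·0.827^3·0.173^1 = 0.39140
C(4,4)·0.827^4·0.173^0 = 0.46776
Sum = 0.859

0.859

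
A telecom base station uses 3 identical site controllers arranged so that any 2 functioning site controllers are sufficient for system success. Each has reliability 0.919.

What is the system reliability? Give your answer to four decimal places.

R = Σ_{i=2}^{3} C(3,i) p^i (1−p)^{3−i} with p = 0.919
C(3,2)·0.919^2·0.081^1 = 0.205228
C(3,3)·0.919^3·0.081^0 = 0.776152
Sum = 0.9814

0.9814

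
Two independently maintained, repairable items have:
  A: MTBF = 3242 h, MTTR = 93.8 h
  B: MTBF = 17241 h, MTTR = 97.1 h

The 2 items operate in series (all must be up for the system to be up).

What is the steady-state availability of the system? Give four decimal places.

0.9664

A(A) = MTBF/(MTBF+MTTR) = 3242/(3242+93.8) = 0.971881
A(B) = MTBF/(MTBF+MTTR) = 17241/(17241+97.1) = 0.994400
Series availability: 0.971881 × 0.994400 = 0.9664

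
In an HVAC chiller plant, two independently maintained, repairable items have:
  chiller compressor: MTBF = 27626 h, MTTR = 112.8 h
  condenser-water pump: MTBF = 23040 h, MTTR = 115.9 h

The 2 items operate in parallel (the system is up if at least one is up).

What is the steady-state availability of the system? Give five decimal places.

0.99998

A(chiller compressor) = MTBF/(MTBF+MTTR) = 27626/(27626+112.8) = 0.995933
A(condenser-water pump) = MTBF/(MTBF+MTTR) = 23040/(23040+115.9) = 0.994995
Parallel availability: 1 − (1 − 0.995933)(1 − 0.994995) = 0.99998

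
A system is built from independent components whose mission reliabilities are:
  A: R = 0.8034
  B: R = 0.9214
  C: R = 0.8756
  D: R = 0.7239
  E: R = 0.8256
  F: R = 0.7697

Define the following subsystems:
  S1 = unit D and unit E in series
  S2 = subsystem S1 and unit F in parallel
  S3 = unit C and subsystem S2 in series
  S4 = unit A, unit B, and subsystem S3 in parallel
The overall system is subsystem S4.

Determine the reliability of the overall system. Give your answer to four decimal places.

0.9968

Series (D and E): 0.723900 × 0.825600 = 0.597652
Parallel ([0.597652] and F): 1 − (1 − 0.597652)(1 − 0.769700) = 0.907339
Series (C and [0.907339]): 0.875600 × 0.907339 = 0.794466
Parallel (A, B, and [0.794466]): 1 − (1 − 0.803400)(1 − 0.921400)(1 − 0.794466) = 0.9968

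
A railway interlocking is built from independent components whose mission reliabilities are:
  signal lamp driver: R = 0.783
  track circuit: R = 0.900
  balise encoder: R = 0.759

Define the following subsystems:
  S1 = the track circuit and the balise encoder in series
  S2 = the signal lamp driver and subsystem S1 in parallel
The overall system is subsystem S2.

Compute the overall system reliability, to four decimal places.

Series (track circuit and balise encoder): 0.900000 × 0.759000 = 0.683100
Parallel (signal lamp driver and [0.683100]): 1 − (1 − 0.783000)(1 − 0.683100) = 0.9312

0.9312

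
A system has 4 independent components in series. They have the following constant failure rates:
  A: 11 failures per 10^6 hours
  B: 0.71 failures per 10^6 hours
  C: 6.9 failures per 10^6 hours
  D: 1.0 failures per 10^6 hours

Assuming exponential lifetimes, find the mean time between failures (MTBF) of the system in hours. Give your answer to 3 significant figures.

Series of exponential components: λ_sys = Σ λ_i
λ_sys = 0.000011 + 0.00000071 + 0.0000069 + 0.0000010 = 1.9610e-05 /h
MTBF = 1 / λ_sys = 51000 h

51000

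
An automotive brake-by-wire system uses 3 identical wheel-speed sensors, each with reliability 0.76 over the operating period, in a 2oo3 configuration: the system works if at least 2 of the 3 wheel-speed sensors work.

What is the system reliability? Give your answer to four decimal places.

0.8548

R = Σ_{i=2}^{3} C(3,i) p^i (1−p)^{3−i} with p = 0.76
C(3,2)·0.76^2·0.24^1 = 0.415872
C(3,3)·0.76^3·0.24^0 = 0.438976
Sum = 0.8548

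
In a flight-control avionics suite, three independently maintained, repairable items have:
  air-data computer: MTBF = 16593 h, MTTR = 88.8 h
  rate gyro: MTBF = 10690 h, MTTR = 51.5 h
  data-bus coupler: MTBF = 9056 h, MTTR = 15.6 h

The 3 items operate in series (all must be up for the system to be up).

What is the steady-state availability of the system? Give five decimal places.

A(air-data computer) = MTBF/(MTBF+MTTR) = 16593/(16593+88.8) = 0.994677
A(rate gyro) = MTBF/(MTBF+MTTR) = 10690/(10690+51.5) = 0.995206
A(data-bus coupler) = MTBF/(MTBF+MTTR) = 9056/(9056+15.6) = 0.998280
Series availability: 0.994677 × 0.995206 × 0.998280 = 0.98821

0.98821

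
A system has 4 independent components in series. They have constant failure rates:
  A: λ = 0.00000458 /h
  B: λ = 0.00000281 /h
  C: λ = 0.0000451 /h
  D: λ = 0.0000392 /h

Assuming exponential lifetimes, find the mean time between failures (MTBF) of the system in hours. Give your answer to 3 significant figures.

10900

Series of exponential components: λ_sys = Σ λ_i
λ_sys = 0.00000458 + 0.00000281 + 0.0000451 + 0.0000392 = 9.1690e-05 /h
MTBF = 1 / λ_sys = 10900 h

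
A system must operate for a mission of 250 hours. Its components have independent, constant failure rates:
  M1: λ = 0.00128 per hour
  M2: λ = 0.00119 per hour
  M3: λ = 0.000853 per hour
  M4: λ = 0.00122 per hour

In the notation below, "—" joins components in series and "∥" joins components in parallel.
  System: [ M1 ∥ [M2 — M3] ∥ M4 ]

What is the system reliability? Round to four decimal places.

0.9712

R(M1) = exp(−0.00128 × 250) = 0.726149
R(M2) = exp(−0.00119 × 250) = 0.742673
R(M3) = exp(−0.000853 × 250) = 0.807954
R(M4) = exp(−0.00122 × 250) = 0.737123
Series (M2 and M3): 0.742673 × 0.807954 = 0.600046
Parallel (M1, [0.600046], and M4): 1 − (1 − 0.726149)(1 − 0.600046)(1 − 0.737123) = 0.9712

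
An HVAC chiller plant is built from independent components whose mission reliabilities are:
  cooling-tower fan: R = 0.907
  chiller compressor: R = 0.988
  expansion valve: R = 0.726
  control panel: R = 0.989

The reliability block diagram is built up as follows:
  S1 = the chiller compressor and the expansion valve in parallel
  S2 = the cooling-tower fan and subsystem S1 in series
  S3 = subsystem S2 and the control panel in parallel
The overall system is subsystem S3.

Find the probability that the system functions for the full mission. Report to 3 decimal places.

0.999

Parallel (chiller compressor and expansion valve): 1 − (1 − 0.98800)(1 − 0.72600) = 0.99671
Series (cooling-tower fan and [0.99671]): 0.90700 × 0.99671 = 0.90402
Parallel ([0.90402] and control panel): 1 − (1 − 0.90402)(1 − 0.98900) = 0.999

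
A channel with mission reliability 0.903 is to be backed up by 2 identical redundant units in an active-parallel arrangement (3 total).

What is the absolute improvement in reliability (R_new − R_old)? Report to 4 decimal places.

R_before = 0.903
R_after = 1 − (1 − 0.903)^3 = 0.9991
ΔR = 0.9991 − 0.903 = 0.0961

0.0961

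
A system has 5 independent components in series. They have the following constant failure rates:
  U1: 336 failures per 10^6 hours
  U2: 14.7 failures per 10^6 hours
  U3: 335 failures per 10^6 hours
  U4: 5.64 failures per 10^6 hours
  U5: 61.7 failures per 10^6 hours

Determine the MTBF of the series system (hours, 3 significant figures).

1330

Series of exponential components: λ_sys = Σ λ_i
λ_sys = 0.000336 + 0.0000147 + 0.000335 + 0.00000564 + 0.0000617 = 7.5304e-04 /h
MTBF = 1 / λ_sys = 1330 h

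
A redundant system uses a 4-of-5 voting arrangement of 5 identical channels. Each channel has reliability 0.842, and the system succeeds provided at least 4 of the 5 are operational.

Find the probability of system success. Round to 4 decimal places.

R = Σ_{i=4}^{5} C(5,i) p^i (1−p)^{5−i} with p = 0.842
C(5,4)·0.842^4·0.158^1 = 0.397078
C(5,5)·0.842^5·0.158^0 = 0.423214
Sum = 0.8203

0.8203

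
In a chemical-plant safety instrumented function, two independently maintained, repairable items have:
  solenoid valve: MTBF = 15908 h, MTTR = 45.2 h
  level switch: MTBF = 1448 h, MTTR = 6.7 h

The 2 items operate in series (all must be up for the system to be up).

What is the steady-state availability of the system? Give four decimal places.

A(solenoid valve) = MTBF/(MTBF+MTTR) = 15908/(15908+45.2) = 0.997167
A(level switch) = MTBF/(MTBF+MTTR) = 1448/(1448+6.7) = 0.995394
Series availability: 0.997167 × 0.995394 = 0.9926

0.9926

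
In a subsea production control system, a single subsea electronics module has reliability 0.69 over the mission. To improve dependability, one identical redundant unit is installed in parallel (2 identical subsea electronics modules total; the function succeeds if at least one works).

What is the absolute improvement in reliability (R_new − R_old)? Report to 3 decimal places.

0.214

R_before = 0.69
R_after = 1 − (1 − 0.69)^2 = 0.904
ΔR = 0.904 − 0.69 = 0.214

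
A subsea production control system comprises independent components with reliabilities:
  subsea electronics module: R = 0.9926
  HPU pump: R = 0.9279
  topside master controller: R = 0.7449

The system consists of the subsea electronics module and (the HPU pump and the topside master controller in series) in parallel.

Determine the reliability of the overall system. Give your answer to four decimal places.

0.9977

Series (HPU pump and topside master controller): 0.927900 × 0.744900 = 0.691193
Parallel (subsea electronics module and [0.691193]): 1 − (1 − 0.992600)(1 − 0.691193) = 0.9977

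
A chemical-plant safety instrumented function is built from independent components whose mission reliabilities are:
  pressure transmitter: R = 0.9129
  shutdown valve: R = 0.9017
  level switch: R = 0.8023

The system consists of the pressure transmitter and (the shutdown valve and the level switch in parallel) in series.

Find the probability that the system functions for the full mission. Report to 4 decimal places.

Parallel (shutdown valve and level switch): 1 − (1 − 0.901700)(1 − 0.802300) = 0.980566
Series (pressure transmitter and [0.980566]): 0.912900 × 0.980566 = 0.8952

0.8952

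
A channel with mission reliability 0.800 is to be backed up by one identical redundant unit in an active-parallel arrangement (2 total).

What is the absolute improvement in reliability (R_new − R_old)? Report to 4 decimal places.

0.1600

R_before = 0.800
R_after = 1 − (1 − 0.800)^2 = 0.9600
ΔR = 0.9600 − 0.800 = 0.1600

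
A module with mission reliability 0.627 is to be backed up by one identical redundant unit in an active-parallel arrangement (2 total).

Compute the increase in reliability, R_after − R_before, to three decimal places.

0.234

R_before = 0.627
R_after = 1 − (1 − 0.627)^2 = 0.861
ΔR = 0.861 − 0.627 = 0.234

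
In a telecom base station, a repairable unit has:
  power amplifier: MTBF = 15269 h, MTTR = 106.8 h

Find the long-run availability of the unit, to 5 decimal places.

A(power amplifier) = MTBF/(MTBF+MTTR) = 15269/(15269+106.8) = 0.99305

0.99305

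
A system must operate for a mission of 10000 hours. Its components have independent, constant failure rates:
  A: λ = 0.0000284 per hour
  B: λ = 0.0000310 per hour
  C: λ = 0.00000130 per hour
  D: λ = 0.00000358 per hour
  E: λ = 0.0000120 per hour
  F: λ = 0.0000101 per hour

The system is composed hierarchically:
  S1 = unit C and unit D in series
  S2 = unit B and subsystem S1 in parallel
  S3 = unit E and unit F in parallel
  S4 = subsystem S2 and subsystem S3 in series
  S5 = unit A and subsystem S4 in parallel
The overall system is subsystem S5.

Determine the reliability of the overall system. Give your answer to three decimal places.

R(A) = exp(−0.0000284 × 10000) = 0.75277
R(B) = exp(−0.0000310 × 10000) = 0.73345
R(C) = exp(−0.00000130 × 10000) = 0.98708
R(D) = exp(−0.00000358 × 10000) = 0.96483
R(E) = exp(−0.0000120 × 10000) = 0.88692
R(F) = exp(−0.0000101 × 10000) = 0.90393
Series (C and D): 0.98708 × 0.96483 = 0.95236
Parallel (B and [0.95236]): 1 − (1 − 0.73345)(1 − 0.95236) = 0.98730
Parallel (E and F): 1 − (1 − 0.88692)(1 − 0.90393) = 0.98914
Series ([0.98730] and [0.98914]): 0.98730 × 0.98914 = 0.97658
Parallel (A and [0.97658]): 1 − (1 − 0.75277)(1 − 0.97658) = 0.994

0.994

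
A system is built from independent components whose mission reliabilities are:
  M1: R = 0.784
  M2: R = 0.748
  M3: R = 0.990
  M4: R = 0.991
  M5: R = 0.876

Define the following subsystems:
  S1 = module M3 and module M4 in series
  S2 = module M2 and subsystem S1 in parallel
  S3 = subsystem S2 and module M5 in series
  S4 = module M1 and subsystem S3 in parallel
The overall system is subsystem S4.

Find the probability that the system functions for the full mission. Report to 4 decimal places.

Series (M3 and M4): 0.990000 × 0.991000 = 0.981090
Parallel (M2 and [0.981090]): 1 − (1 − 0.748000)(1 − 0.981090) = 0.995235
Series ([0.995235] and M5): 0.995235 × 0.876000 = 0.871826
Parallel (M1 and [0.871826]): 1 − (1 − 0.784000)(1 − 0.871826) = 0.9723

0.9723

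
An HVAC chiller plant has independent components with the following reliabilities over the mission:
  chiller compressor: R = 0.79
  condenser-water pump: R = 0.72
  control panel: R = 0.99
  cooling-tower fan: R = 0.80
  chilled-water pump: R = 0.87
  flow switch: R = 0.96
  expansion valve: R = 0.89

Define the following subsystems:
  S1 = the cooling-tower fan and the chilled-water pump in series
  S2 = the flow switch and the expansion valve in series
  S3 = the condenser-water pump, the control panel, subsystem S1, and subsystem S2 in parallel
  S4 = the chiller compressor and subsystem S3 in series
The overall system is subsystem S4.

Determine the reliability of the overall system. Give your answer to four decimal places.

0.7899

Series (cooling-tower fan and chilled-water pump): 0.800000 × 0.870000 = 0.696000
Series (flow switch and expansion valve): 0.960000 × 0.890000 = 0.854400
Parallel (condenser-water pump, control panel, [0.696000], and [0.854400]): 1 − (1 − 0.720000)(1 − 0.990000)(1 − 0.696000)(1 − 0.854400) = 0.999876
Series (chiller compressor and [0.999876]): 0.790000 × 0.999876 = 0.7899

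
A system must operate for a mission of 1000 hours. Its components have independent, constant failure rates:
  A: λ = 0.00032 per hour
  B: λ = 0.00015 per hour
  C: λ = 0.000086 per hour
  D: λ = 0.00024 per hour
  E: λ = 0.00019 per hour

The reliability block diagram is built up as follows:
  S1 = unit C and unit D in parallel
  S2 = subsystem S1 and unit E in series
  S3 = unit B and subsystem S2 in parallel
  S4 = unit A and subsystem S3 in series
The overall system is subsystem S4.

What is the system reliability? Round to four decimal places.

R(A) = exp(−0.00032 × 1000) = 0.726149
R(B) = exp(−0.00015 × 1000) = 0.860708
R(C) = exp(−0.000086 × 1000) = 0.917594
R(D) = exp(−0.00024 × 1000) = 0.786628
R(E) = exp(−0.00019 × 1000) = 0.826959
Parallel (C and D): 1 − (1 − 0.917594)(1 − 0.786628) = 0.982417
Series ([0.982417] and E): 0.982417 × 0.826959 = 0.812419
Parallel (B and [0.812419]): 1 − (1 − 0.860708)(1 − 0.812419) = 0.973871
Series (A and [0.973871]): 0.726149 × 0.973871 = 0.7072

0.7072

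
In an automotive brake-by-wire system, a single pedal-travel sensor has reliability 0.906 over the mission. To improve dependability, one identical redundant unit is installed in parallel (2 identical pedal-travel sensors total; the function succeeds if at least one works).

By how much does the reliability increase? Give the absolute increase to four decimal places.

R_before = 0.906
R_after = 1 − (1 − 0.906)^2 = 0.9912
ΔR = 0.9912 − 0.906 = 0.0852

0.0852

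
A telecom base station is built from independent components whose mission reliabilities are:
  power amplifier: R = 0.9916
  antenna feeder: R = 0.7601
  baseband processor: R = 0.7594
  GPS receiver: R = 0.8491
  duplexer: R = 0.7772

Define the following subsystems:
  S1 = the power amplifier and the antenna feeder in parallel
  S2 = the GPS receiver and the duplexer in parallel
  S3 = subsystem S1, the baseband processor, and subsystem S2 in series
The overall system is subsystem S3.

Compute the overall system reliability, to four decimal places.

0.7324

Parallel (power amplifier and antenna feeder): 1 − (1 − 0.991600)(1 − 0.760100) = 0.997985
Parallel (GPS receiver and duplexer): 1 − (1 − 0.849100)(1 − 0.777200) = 0.966379
Series ([0.997985], baseband processor, and [0.966379]): 0.997985 × 0.759400 × 0.966379 = 0.7324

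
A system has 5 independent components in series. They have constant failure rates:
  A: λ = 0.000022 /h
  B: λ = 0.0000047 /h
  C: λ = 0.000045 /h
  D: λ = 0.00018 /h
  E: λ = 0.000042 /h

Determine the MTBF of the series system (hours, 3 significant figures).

Series of exponential components: λ_sys = Σ λ_i
λ_sys = 0.000022 + 0.0000047 + 0.000045 + 0.00018 + 0.000042 = 2.9370e-04 /h
MTBF = 1 / λ_sys = 3400 h

3400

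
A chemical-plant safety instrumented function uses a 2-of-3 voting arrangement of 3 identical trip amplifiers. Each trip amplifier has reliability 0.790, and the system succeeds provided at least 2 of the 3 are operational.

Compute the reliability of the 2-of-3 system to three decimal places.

R = Σ_{i=2}^{3} C(3,i) p^i (1−p)^{3−i} with p = 0.790
C(3,2)·0.790^2·0.210^1 = 0.39318
C(3,3)·0.790^3·0.210^0 = 0.49304
Sum = 0.886

0.886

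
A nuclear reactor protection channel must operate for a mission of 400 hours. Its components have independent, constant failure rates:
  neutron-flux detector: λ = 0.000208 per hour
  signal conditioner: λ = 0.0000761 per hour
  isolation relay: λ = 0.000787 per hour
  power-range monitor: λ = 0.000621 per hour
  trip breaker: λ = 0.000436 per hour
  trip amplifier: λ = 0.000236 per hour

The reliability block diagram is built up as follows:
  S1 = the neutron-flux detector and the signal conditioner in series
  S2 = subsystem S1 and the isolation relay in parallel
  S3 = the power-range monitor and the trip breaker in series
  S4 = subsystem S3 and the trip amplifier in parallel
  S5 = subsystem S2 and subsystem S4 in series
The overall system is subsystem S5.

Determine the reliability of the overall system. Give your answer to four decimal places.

0.9408

R(neutron-flux detector) = exp(−0.000208 × 400) = 0.920167
R(signal conditioner) = exp(−0.0000761 × 400) = 0.970019
R(isolation relay) = exp(−0.000787 × 400) = 0.729935
R(power-range monitor) = exp(−0.000621 × 400) = 0.780048
R(trip breaker) = exp(−0.000436 × 400) = 0.839961
R(trip amplifier) = exp(−0.000236 × 400) = 0.909919
Series (neutron-flux detector and signal conditioner): 0.920167 × 0.970019 = 0.892579
Parallel ([0.892579] and isolation relay): 1 − (1 − 0.892579)(1 − 0.729935) = 0.970989
Series (power-range monitor and trip breaker): 0.780048 × 0.839961 = 0.655210
Parallel ([0.655210] and trip amplifier): 1 − (1 − 0.655210)(1 − 0.909919) = 0.968941
Series ([0.970989] and [0.968941]): 0.970989 × 0.968941 = 0.9408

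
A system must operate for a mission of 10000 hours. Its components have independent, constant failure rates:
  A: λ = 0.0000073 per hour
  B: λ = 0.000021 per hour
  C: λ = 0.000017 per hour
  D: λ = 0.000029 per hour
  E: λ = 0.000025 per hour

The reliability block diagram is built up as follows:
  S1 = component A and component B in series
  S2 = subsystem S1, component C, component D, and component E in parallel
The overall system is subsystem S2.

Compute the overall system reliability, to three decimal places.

R(A) = exp(−0.0000073 × 10000) = 0.92960
R(B) = exp(−0.000021 × 10000) = 0.81058
R(C) = exp(−0.000017 × 10000) = 0.84366
R(D) = exp(−0.000029 × 10000) = 0.74826
R(E) = exp(−0.000025 × 10000) = 0.77880
Series (A and B): 0.92960 × 0.81058 = 0.75352
Parallel ([0.75352], C, D, and E): 1 − (1 − 0.75352)(1 − 0.84366)(1 − 0.74826)(1 − 0.77880) = 0.998

0.998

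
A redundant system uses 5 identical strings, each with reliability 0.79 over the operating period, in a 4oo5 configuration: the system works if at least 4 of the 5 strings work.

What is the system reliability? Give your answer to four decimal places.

0.7167

R = Σ_{i=4}^{5} C(5,i) p^i (1−p)^{5−i} with p = 0.79
C(5,4)·0.79^4·0.21^1 = 0.408976
C(5,5)·0.79^5·0.21^0 = 0.307706
Sum = 0.7167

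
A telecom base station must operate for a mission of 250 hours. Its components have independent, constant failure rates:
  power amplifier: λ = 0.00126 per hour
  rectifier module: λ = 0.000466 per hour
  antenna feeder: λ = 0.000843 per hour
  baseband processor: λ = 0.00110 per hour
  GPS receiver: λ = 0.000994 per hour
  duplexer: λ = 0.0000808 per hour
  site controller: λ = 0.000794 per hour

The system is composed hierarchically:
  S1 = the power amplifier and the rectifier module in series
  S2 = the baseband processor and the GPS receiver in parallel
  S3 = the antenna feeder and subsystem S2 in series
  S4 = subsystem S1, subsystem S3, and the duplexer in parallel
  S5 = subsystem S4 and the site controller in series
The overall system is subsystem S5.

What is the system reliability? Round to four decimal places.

0.8186

R(power amplifier) = exp(−0.00126 × 250) = 0.729789
R(rectifier module) = exp(−0.000466 × 250) = 0.890030
R(antenna feeder) = exp(−0.000843 × 250) = 0.809977
R(baseband processor) = exp(−0.00110 × 250) = 0.759572
R(GPS receiver) = exp(−0.000994 × 250) = 0.779970
R(duplexer) = exp(−0.0000808 × 250) = 0.980003
R(site controller) = exp(−0.000794 × 250) = 0.819960
Series (power amplifier and rectifier module): 0.729789 × 0.890030 = 0.649534
Parallel (baseband processor and GPS receiver): 1 − (1 − 0.759572)(1 − 0.779970) = 0.947099
Series (antenna feeder and [0.947099]): 0.809977 × 0.947099 = 0.767128
Parallel ([0.649534], [0.767128], and duplexer): 1 − (1 − 0.649534)(1 − 0.767128)(1 − 0.980003) = 0.998368
Series ([0.998368] and site controller): 0.998368 × 0.819960 = 0.8186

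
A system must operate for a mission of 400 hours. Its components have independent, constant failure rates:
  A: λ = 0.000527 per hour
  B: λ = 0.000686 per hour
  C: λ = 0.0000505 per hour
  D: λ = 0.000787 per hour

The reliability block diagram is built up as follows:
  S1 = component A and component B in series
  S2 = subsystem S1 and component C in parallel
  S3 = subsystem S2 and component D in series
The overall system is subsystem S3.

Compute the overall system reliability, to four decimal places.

0.7243

R(A) = exp(−0.000527 × 400) = 0.809936
R(B) = exp(−0.000686 × 400) = 0.760028
R(C) = exp(−0.0000505 × 400) = 0.980003
R(D) = exp(−0.000787 × 400) = 0.729935
Series (A and B): 0.809936 × 0.760028 = 0.615574
Parallel ([0.615574] and C): 1 − (1 − 0.615574)(1 − 0.980003) = 0.992313
Series ([0.992313] and D): 0.992313 × 0.729935 = 0.7243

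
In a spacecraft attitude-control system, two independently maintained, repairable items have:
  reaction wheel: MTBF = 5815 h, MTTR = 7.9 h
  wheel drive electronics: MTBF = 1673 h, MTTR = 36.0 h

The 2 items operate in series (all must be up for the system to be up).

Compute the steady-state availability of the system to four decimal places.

0.9776

A(reaction wheel) = MTBF/(MTBF+MTTR) = 5815/(5815+7.9) = 0.998643
A(wheel drive electronics) = MTBF/(MTBF+MTTR) = 1673/(1673+36.0) = 0.978935
Series availability: 0.998643 × 0.978935 = 0.9776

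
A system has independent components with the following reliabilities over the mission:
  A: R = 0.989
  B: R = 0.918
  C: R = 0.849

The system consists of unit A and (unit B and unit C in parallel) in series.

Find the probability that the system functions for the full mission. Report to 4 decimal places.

0.9768

Parallel (B and C): 1 − (1 − 0.918000)(1 − 0.849000) = 0.987618
Series (A and [0.987618]): 0.989000 × 0.987618 = 0.9768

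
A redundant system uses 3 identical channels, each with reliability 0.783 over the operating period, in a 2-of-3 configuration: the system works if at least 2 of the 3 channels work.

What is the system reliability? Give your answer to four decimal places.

0.8792

R = Σ_{i=2}^{3} C(3,i) p^i (1−p)^{3−i} with p = 0.783
C(3,2)·0.783^2·0.217^1 = 0.399121
C(3,3)·0.783^3·0.217^0 = 0.480049
Sum = 0.8792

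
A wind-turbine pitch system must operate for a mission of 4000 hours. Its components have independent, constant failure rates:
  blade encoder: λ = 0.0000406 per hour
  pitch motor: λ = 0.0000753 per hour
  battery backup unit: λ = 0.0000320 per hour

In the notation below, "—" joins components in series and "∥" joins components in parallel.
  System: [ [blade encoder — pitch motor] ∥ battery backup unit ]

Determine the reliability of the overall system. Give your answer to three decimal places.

0.955

R(blade encoder) = exp(−0.0000406 × 4000) = 0.85010
R(pitch motor) = exp(−0.0000753 × 4000) = 0.73993
R(battery backup unit) = exp(−0.0000320 × 4000) = 0.87985
Series (blade encoder and pitch motor): 0.85010 × 0.73993 = 0.62901
Parallel ([0.62901] and battery backup unit): 1 − (1 − 0.62901)(1 − 0.87985) = 0.955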